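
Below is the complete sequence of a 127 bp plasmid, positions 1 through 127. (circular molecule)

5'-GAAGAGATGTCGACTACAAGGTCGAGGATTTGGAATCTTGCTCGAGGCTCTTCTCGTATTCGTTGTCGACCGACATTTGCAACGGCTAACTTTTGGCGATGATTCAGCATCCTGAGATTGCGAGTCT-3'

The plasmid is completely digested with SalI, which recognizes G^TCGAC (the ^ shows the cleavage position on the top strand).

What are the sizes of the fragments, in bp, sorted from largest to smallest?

71, 56 bp

SalI sites (GTCGAC) start at positions 9, 65.
SalI cuts after the first base of each site, so after positions 9, 65.
Circular molecule, 2 cuts → 2 fragments:
  10–65 → 56 bp
  66–127 then 1–9 → 62 + 9 = 71 bp
Sorted largest to smallest: 71, 56 bp.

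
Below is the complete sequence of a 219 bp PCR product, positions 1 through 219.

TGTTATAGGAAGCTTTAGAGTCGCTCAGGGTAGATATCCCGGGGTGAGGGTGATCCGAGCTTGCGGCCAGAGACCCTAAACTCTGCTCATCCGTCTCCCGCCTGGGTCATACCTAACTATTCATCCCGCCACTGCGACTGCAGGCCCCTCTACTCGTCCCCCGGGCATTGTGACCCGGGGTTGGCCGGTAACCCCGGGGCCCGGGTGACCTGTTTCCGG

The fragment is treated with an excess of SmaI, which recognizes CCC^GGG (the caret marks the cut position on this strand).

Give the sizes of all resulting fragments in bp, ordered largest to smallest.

122, 40, 19, 17, 14, 7 bp

SmaI sites (CCCGGG) start at positions 38, 160, 174, 193, 200.
SmaI cuts after base 3 of each site, so after positions 40, 162, 176, 195, 202.
Linear molecule, 5 cuts → 6 fragments:
  1–40 → 40 bp
  41–162 → 122 bp
  163–176 → 14 bp
  177–195 → 19 bp
  196–202 → 7 bp
  203–219 → 17 bp
Sorted largest to smallest: 122, 40, 19, 17, 14, 7 bp.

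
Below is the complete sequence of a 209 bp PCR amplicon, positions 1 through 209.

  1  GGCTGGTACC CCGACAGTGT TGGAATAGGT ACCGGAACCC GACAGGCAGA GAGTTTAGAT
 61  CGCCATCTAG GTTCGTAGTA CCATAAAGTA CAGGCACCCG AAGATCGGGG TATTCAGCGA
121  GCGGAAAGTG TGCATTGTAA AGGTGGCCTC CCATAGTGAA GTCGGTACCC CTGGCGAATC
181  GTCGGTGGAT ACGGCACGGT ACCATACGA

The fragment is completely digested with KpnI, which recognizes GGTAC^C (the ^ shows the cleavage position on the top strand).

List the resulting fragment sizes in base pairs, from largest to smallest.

KpnI sites (GGTACC) start at positions 5, 28, 164, 198.
KpnI cuts after base 5 of each site (before the last base), so after positions 9, 32, 168, 202.
Linear molecule, 4 cuts → 5 fragments:
  1–9 → 9 bp
  10–32 → 23 bp
  33–168 → 136 bp
  169–202 → 34 bp
  203–209 → 7 bp
Sorted largest to smallest: 136, 34, 23, 9, 7 bp.

136, 34, 23, 9, 7 bp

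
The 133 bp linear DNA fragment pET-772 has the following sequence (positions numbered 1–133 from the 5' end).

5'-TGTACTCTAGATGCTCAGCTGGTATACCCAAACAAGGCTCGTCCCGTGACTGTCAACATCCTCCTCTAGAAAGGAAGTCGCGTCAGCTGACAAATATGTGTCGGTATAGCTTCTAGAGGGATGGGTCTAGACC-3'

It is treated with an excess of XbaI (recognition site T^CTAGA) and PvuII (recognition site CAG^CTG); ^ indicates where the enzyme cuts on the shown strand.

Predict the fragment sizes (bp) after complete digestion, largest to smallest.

47, 26, 21, 14, 12, 7, 6 bp

XbaI sites (TCTAGA) start at positions 6, 65, 112, 126.
XbaI cuts after the first base of each site, so after positions 6, 65, 112, 126.
PvuII sites (CAGCTG) start at positions 16, 84.
PvuII cuts after base 3 of each site, so after positions 18, 86.
Combined cut positions: 6, 18, 65, 86, 112, 126.
Linear molecule, 6 cuts → 7 fragments:
  1–6 → 6 bp
  7–18 → 12 bp
  19–65 → 47 bp
  66–86 → 21 bp
  87–112 → 26 bp
  113–126 → 14 bp
  127–133 → 7 bp
Sorted largest to smallest: 47, 26, 21, 14, 12, 7, 6 bp.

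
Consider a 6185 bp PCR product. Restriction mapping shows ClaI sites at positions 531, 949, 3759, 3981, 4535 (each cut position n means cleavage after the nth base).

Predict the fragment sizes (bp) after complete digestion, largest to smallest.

2810, 1650, 554, 531, 418, 222 bp

Linear molecule, 5 cuts → 6 fragments:
  531 − 0 = 531 bp
  949 − 531 = 418 bp
  3759 − 949 = 2810 bp
  3981 − 3759 = 222 bp
  4535 − 3981 = 554 bp
  6185 − 4535 = 1650 bp
Sorted largest to smallest: 2810, 1650, 554, 531, 418, 222 bp.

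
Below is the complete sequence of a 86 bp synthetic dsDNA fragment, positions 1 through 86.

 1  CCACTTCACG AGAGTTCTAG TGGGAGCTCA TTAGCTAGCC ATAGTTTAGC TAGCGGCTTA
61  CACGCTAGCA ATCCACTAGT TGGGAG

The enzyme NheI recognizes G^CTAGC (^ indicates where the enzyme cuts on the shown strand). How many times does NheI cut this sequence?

3

GCTAGC occurs starting at positions 34, 49, 64.
NheI cuts at 3 sites.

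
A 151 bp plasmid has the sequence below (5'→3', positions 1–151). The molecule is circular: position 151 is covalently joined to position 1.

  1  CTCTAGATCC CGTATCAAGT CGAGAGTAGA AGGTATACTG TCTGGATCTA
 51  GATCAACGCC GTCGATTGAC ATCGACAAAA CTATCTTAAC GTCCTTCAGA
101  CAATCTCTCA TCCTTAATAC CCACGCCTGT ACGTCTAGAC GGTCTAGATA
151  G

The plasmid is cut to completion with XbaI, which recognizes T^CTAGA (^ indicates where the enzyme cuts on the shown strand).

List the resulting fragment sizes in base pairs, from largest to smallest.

XbaI sites (TCTAGA) start at positions 2, 47, 134, 143.
XbaI cuts after the first base of each site, so after positions 2, 47, 134, 143.
Circular molecule, 4 cuts → 4 fragments:
  3–47 → 45 bp
  48–134 → 87 bp
  135–143 → 9 bp
  144–151 then 1–2 → 8 + 2 = 10 bp
Sorted largest to smallest: 87, 45, 10, 9 bp.

87, 45, 10, 9 bp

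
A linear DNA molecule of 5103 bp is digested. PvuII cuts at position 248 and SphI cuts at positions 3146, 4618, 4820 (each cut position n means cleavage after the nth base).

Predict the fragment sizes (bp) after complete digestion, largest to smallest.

2898, 1472, 283, 248, 202 bp

Combined cut positions (sorted): 248, 3146, 4618, 4820.
Linear molecule, 4 cuts → 5 fragments:
  248 − 0 = 248 bp
  3146 − 248 = 2898 bp
  4618 − 3146 = 1472 bp
  4820 − 4618 = 202 bp
  5103 − 4820 = 283 bp
Sorted largest to smallest: 2898, 1472, 283, 248, 202 bp.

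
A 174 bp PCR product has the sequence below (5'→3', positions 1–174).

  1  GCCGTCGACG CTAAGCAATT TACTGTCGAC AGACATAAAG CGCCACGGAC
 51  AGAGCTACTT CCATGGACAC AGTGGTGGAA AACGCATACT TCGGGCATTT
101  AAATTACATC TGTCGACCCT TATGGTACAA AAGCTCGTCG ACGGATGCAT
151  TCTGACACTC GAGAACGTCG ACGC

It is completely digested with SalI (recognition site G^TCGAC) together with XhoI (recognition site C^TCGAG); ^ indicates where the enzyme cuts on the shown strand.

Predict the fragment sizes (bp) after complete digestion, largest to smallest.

SalI sites (GTCGAC) start at positions 4, 25, 112, 137, 167.
SalI cuts after the first base of each site, so after positions 4, 25, 112, 137, 167.
The XhoI site (CTCGAG) starts at position 158.
XhoI cuts after the first base of each site, so after position 158.
Combined cut positions: 4, 25, 112, 137, 158, 167.
Linear molecule, 6 cuts → 7 fragments:
  1–4 → 4 bp
  5–25 → 21 bp
  26–112 → 87 bp
  113–137 → 25 bp
  138–158 → 21 bp
  159–167 → 9 bp
  168–174 → 7 bp
Sorted largest to smallest: 87, 25, 21, 21, 9, 7, 4 bp.

87, 25, 21, 21, 9, 7, 4 bp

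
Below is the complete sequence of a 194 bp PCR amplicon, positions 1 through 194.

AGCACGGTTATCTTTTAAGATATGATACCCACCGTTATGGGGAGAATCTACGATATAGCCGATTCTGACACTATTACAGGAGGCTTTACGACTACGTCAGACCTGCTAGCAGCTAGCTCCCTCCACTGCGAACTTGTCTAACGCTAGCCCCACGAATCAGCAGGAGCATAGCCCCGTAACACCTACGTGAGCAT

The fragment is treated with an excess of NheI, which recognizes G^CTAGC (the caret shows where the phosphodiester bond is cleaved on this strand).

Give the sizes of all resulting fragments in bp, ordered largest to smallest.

105, 51, 31, 7 bp

NheI sites (GCTAGC) start at positions 105, 112, 143.
NheI cuts after the first base of each site, so after positions 105, 112, 143.
Linear molecule, 3 cuts → 4 fragments:
  1–105 → 105 bp
  106–112 → 7 bp
  113–143 → 31 bp
  144–194 → 51 bp
Sorted largest to smallest: 105, 51, 31, 7 bp.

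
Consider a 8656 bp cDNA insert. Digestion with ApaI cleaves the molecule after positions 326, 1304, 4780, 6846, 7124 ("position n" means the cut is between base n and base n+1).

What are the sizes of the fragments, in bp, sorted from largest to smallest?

3476, 2066, 1532, 978, 326, 278 bp

Linear molecule, 5 cuts → 6 fragments:
  326 − 0 = 326 bp
  1304 − 326 = 978 bp
  4780 − 1304 = 3476 bp
  6846 − 4780 = 2066 bp
  7124 − 6846 = 278 bp
  8656 − 7124 = 1532 bp
Sorted largest to smallest: 3476, 2066, 1532, 978, 326, 278 bp.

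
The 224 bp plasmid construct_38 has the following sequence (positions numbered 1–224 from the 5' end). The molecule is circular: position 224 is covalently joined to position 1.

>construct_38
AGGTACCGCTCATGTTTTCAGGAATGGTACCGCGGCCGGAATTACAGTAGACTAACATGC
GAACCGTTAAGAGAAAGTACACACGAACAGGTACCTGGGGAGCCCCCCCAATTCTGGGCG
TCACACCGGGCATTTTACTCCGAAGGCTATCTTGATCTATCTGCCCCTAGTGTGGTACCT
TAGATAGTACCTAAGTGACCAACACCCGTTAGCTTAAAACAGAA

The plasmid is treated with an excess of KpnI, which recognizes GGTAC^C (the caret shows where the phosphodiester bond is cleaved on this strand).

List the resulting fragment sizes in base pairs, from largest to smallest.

KpnI sites (GGTACC) start at positions 2, 26, 90, 174.
KpnI cuts after base 5 of each site (before the last base), so after positions 6, 30, 94, 178.
Circular molecule, 4 cuts → 4 fragments:
  7–30 → 24 bp
  31–94 → 64 bp
  95–178 → 84 bp
  179–224 then 1–6 → 46 + 6 = 52 bp
Sorted largest to smallest: 84, 64, 52, 24 bp.

84, 64, 52, 24 bp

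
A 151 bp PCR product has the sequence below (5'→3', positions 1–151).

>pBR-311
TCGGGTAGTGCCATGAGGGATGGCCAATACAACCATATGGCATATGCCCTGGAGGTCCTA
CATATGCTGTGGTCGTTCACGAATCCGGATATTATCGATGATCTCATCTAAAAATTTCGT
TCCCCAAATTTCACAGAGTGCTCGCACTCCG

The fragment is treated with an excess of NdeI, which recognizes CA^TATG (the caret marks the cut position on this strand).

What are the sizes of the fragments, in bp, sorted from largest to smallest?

NdeI sites (CATATG) start at positions 34, 41, 61.
NdeI cuts after base 2 of each site, so after positions 35, 42, 62.
Linear molecule, 3 cuts → 4 fragments:
  1–35 → 35 bp
  36–42 → 7 bp
  43–62 → 20 bp
  63–151 → 89 bp
Sorted largest to smallest: 89, 35, 20, 7 bp.

89, 35, 20, 7 bp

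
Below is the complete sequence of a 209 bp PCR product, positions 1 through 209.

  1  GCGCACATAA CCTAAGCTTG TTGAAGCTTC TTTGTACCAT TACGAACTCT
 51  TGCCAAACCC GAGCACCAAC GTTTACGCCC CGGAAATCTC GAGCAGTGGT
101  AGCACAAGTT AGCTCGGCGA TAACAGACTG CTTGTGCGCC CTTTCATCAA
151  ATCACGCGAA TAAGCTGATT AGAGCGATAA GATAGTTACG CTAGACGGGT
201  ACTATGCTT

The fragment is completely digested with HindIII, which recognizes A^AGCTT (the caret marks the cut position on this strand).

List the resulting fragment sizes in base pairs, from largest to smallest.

185, 14, 10 bp

HindIII sites (AAGCTT) start at positions 14, 24.
HindIII cuts after the first base of each site, so after positions 14, 24.
Linear molecule, 2 cuts → 3 fragments:
  1–14 → 14 bp
  15–24 → 10 bp
  25–209 → 185 bp
Sorted largest to smallest: 185, 14, 10 bp.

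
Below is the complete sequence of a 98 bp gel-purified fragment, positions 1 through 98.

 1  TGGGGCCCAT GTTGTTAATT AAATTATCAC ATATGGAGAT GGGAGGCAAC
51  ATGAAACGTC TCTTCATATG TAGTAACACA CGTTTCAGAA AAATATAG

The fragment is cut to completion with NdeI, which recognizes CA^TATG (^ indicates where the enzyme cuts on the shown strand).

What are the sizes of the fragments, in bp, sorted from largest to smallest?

NdeI sites (CATATG) start at positions 30, 65.
NdeI cuts after base 2 of each site, so after positions 31, 66.
Linear molecule, 2 cuts → 3 fragments:
  1–31 → 31 bp
  32–66 → 35 bp
  67–98 → 32 bp
Sorted largest to smallest: 35, 32, 31 bp.

35, 32, 31 bp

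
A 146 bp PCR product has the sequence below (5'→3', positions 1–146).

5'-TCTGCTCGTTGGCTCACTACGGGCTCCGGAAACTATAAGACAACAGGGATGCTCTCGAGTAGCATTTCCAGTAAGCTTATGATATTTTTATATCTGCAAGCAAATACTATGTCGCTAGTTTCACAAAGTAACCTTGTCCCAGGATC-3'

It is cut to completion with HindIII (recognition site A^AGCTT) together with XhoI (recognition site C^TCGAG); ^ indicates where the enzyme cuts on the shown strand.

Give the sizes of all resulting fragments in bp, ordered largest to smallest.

The HindIII site (AAGCTT) starts at position 73.
HindIII cuts after the first base of each site, so after position 73.
The XhoI site (CTCGAG) starts at position 54.
XhoI cuts after the first base of each site, so after position 54.
Combined cut positions: 54, 73.
Linear molecule, 2 cuts → 3 fragments:
  1–54 → 54 bp
  55–73 → 19 bp
  74–146 → 73 bp
Sorted largest to smallest: 73, 54, 19 bp.

73, 54, 19 bp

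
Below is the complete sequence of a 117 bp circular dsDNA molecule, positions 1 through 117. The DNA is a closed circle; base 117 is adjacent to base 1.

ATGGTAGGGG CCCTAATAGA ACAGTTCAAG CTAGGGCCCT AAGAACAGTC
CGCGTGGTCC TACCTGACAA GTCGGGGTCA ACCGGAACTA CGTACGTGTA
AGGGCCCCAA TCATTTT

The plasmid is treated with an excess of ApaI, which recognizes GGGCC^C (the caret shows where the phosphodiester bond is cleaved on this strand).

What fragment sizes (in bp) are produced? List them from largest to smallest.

ApaI sites (GGGCCC) start at positions 8, 34, 102.
ApaI cuts after base 5 of each site (before the last base), so after positions 12, 38, 106.
Circular molecule, 3 cuts → 3 fragments:
  13–38 → 26 bp
  39–106 → 68 bp
  107–117 then 1–12 → 11 + 12 = 23 bp
Sorted largest to smallest: 68, 26, 23 bp.

68, 26, 23 bp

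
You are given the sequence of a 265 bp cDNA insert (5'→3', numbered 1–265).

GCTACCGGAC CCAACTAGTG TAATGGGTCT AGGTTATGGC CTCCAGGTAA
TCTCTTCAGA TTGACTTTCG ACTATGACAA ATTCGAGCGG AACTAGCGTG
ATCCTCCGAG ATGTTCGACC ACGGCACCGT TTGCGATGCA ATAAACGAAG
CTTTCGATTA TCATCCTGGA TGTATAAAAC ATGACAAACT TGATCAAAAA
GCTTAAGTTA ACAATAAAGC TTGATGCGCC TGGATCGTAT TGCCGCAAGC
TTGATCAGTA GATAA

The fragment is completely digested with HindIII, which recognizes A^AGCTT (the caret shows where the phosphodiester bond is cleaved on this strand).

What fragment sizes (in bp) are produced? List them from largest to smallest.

HindIII sites (AAGCTT) start at positions 148, 199, 217, 247.
HindIII cuts after the first base of each site, so after positions 148, 199, 217, 247.
Linear molecule, 4 cuts → 5 fragments:
  1–148 → 148 bp
  149–199 → 51 bp
  200–217 → 18 bp
  218–247 → 30 bp
  248–265 → 18 bp
Sorted largest to smallest: 148, 51, 30, 18, 18 bp.

148, 51, 30, 18, 18 bp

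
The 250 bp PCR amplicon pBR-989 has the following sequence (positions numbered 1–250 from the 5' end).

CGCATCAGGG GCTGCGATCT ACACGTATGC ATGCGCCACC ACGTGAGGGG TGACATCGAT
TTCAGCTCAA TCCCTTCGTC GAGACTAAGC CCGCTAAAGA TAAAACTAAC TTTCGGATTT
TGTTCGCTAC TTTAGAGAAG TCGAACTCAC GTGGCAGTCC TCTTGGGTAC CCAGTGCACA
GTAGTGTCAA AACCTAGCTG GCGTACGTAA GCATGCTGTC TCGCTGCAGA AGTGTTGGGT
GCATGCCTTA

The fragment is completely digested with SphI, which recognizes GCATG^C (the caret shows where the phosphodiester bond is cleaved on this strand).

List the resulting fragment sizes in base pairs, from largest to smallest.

182, 33, 30, 5 bp

SphI sites (GCATGC) start at positions 29, 211, 241.
SphI cuts after base 5 of each site (before the last base), so after positions 33, 215, 245.
Linear molecule, 3 cuts → 4 fragments:
  1–33 → 33 bp
  34–215 → 182 bp
  216–245 → 30 bp
  246–250 → 5 bp
Sorted largest to smallest: 182, 33, 30, 5 bp.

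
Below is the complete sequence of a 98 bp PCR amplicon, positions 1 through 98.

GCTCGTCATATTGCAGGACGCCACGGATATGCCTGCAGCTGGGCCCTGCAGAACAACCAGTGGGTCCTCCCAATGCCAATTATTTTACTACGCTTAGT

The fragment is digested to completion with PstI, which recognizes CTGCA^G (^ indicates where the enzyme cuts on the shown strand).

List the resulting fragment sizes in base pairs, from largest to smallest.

PstI sites (CTGCAG) start at positions 33, 46.
PstI cuts after base 5 of each site (before the last base), so after positions 37, 50.
Linear molecule, 2 cuts → 3 fragments:
  1–37 → 37 bp
  38–50 → 13 bp
  51–98 → 48 bp
Sorted largest to smallest: 48, 37, 13 bp.

48, 37, 13 bp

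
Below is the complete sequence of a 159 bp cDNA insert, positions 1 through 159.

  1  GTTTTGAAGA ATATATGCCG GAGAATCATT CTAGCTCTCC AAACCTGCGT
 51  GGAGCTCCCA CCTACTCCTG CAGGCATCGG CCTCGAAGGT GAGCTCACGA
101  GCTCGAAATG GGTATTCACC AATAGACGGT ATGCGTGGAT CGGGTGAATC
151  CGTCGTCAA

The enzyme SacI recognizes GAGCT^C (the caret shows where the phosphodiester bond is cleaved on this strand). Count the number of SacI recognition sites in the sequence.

3

GAGCTC occurs starting at positions 52, 91, 99.
SacI cuts at 3 sites.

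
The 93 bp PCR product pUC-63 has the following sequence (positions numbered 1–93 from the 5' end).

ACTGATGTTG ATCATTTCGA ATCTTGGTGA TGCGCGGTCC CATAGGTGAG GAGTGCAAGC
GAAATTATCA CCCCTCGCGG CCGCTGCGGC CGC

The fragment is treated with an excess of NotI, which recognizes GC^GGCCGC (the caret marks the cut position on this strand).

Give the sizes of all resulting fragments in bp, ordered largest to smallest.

78, 9, 6 bp

NotI sites (GCGGCCGC) start at positions 77, 86.
NotI cuts after base 2 of each site, so after positions 78, 87.
Linear molecule, 2 cuts → 3 fragments:
  1–78 → 78 bp
  79–87 → 9 bp
  88–93 → 6 bp
Sorted largest to smallest: 78, 9, 6 bp.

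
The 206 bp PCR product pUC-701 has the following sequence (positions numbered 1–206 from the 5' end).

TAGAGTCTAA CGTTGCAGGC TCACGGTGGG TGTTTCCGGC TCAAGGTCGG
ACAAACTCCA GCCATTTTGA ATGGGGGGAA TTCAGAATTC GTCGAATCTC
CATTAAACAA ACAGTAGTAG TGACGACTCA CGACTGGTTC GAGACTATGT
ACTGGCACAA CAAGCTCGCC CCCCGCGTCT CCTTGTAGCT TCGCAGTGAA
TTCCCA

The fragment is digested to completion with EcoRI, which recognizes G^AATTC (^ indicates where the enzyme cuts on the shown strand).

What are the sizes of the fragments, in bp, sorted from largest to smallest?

EcoRI sites (GAATTC) start at positions 78, 85, 198.
EcoRI cuts after the first base of each site, so after positions 78, 85, 198.
Linear molecule, 3 cuts → 4 fragments:
  1–78 → 78 bp
  79–85 → 7 bp
  86–198 → 113 bp
  199–206 → 8 bp
Sorted largest to smallest: 113, 78, 8, 7 bp.

113, 78, 8, 7 bp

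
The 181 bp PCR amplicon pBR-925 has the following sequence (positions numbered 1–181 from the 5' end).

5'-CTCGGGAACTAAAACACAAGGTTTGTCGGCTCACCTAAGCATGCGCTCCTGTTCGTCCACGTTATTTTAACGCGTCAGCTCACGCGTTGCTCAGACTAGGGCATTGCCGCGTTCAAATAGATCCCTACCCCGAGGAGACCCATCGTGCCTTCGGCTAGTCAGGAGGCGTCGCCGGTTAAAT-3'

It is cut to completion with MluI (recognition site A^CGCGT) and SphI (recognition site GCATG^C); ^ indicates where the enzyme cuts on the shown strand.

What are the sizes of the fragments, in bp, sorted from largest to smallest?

MluI sites (ACGCGT) start at positions 70, 82.
MluI cuts after the first base of each site, so after positions 70, 82.
The SphI site (GCATGC) starts at position 39.
SphI cuts after base 5 of each site (before the last base), so after position 43.
Combined cut positions: 43, 70, 82.
Linear molecule, 3 cuts → 4 fragments:
  1–43 → 43 bp
  44–70 → 27 bp
  71–82 → 12 bp
  83–181 → 99 bp
Sorted largest to smallest: 99, 43, 27, 12 bp.

99, 43, 27, 12 bp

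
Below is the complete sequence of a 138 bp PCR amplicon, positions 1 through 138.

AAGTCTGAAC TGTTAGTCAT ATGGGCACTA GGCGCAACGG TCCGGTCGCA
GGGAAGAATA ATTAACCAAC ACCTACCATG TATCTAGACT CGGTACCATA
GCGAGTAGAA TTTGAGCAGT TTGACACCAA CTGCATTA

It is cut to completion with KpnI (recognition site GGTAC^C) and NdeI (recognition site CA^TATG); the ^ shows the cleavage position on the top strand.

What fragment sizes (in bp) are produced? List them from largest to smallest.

77, 42, 19 bp

The KpnI site (GGTACC) starts at position 92.
KpnI cuts after base 5 of each site (before the last base), so after position 96.
The NdeI site (CATATG) starts at position 18.
NdeI cuts after base 2 of each site, so after position 19.
Combined cut positions: 19, 96.
Linear molecule, 2 cuts → 3 fragments:
  1–19 → 19 bp
  20–96 → 77 bp
  97–138 → 42 bp
Sorted largest to smallest: 77, 42, 19 bp.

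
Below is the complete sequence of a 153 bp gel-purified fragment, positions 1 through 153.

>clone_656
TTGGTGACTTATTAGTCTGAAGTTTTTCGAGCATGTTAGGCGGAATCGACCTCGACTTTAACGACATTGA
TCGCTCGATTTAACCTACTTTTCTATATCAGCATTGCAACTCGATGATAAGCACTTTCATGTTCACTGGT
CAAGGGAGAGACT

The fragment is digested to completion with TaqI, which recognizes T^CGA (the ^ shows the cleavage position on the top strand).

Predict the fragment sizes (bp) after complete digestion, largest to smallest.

TaqI sites (TCGA) start at positions 27, 46, 52, 75, 111.
TaqI cuts after the first base of each site, so after positions 27, 46, 52, 75, 111.
Linear molecule, 5 cuts → 6 fragments:
  1–27 → 27 bp
  28–46 → 19 bp
  47–52 → 6 bp
  53–75 → 23 bp
  76–111 → 36 bp
  112–153 → 42 bp
Sorted largest to smallest: 42, 36, 27, 23, 19, 6 bp.

42, 36, 27, 23, 19, 6 bp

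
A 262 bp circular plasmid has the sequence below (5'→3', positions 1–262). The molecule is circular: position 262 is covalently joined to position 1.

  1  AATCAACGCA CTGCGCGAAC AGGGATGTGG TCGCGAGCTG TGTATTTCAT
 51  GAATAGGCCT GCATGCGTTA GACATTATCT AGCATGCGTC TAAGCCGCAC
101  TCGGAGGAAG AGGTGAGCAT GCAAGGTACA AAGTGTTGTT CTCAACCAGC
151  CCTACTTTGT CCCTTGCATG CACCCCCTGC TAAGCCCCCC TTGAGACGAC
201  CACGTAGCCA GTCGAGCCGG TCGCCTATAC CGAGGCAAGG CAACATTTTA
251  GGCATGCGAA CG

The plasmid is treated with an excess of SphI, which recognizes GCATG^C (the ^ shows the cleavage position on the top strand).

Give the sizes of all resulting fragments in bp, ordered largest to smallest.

SphI sites (GCATGC) start at positions 61, 82, 117, 166, 252.
SphI cuts after base 5 of each site (before the last base), so after positions 65, 86, 121, 170, 256.
Circular molecule, 5 cuts → 5 fragments:
  66–86 → 21 bp
  87–121 → 35 bp
  122–170 → 49 bp
  171–256 → 86 bp
  257–262 then 1–65 → 6 + 65 = 71 bp
Sorted largest to smallest: 86, 71, 49, 35, 21 bp.

86, 71, 49, 35, 21 bp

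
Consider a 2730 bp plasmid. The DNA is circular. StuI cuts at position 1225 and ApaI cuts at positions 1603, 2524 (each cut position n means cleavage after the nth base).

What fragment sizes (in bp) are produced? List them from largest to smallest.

Combined cut positions (sorted): 1225, 1603, 2524.
Circular molecule, 3 cuts → 3 fragments:
  1603 − 1225 = 378 bp
  2524 − 1603 = 921 bp
  wrap: 2730 − 2524 + 1225 = 1431 bp
Sorted largest to smallest: 1431, 921, 378 bp.

1431, 921, 378 bp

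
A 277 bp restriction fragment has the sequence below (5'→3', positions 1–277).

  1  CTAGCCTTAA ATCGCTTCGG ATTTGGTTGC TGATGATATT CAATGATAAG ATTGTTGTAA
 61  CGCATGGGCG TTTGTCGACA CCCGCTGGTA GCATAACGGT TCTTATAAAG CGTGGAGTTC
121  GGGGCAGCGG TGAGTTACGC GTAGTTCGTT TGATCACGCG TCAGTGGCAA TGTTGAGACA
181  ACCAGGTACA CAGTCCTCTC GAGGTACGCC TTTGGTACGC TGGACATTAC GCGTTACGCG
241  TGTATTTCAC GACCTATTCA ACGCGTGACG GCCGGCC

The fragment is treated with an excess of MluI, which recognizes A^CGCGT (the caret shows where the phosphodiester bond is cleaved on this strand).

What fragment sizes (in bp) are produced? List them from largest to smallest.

137, 73, 25, 19, 16, 7 bp

MluI sites (ACGCGT) start at positions 137, 156, 229, 236, 261.
MluI cuts after the first base of each site, so after positions 137, 156, 229, 236, 261.
Linear molecule, 5 cuts → 6 fragments:
  1–137 → 137 bp
  138–156 → 19 bp
  157–229 → 73 bp
  230–236 → 7 bp
  237–261 → 25 bp
  262–277 → 16 bp
Sorted largest to smallest: 137, 73, 25, 19, 16, 7 bp.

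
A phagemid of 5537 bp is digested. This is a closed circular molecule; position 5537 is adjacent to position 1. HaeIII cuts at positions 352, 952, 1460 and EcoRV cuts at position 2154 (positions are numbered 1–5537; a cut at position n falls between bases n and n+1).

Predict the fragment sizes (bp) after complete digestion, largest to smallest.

3735, 694, 600, 508 bp

Combined cut positions (sorted): 352, 952, 1460, 2154.
Circular molecule, 4 cuts → 4 fragments:
  952 − 352 = 600 bp
  1460 − 952 = 508 bp
  2154 − 1460 = 694 bp
  wrap: 5537 − 2154 + 352 = 3735 bp
Sorted largest to smallest: 3735, 694, 600, 508 bp.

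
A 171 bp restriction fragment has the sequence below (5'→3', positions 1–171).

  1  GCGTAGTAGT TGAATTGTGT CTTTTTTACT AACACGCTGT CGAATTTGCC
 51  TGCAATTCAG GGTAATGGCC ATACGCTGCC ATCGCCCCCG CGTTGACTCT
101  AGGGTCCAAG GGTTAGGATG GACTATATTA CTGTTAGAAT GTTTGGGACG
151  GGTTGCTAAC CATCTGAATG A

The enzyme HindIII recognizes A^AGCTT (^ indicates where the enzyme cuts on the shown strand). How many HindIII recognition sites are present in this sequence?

0

No occurrence of AAGCTT is present in the sequence.
HindIII does not cut: 0 sites.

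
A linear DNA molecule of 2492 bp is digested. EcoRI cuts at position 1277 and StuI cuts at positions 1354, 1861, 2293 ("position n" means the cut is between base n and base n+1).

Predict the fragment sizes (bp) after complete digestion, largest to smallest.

Combined cut positions (sorted): 1277, 1354, 1861, 2293.
Linear molecule, 4 cuts → 5 fragments:
  1277 − 0 = 1277 bp
  1354 − 1277 = 77 bp
  1861 − 1354 = 507 bp
  2293 − 1861 = 432 bp
  2492 − 2293 = 199 bp
Sorted largest to smallest: 1277, 507, 432, 199, 77 bp.

1277, 507, 432, 199, 77 bp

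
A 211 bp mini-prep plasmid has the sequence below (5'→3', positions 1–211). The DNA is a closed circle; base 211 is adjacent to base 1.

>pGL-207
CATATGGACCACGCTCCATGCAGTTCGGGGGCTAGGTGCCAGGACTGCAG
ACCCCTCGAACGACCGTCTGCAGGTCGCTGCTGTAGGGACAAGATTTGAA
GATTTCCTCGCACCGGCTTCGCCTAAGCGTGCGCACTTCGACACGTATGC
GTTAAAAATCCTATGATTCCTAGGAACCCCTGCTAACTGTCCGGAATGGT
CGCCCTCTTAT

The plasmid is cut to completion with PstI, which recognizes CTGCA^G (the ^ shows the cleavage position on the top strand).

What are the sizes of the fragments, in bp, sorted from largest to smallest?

PstI sites (CTGCAG) start at positions 45, 68.
PstI cuts after base 5 of each site (before the last base), so after positions 49, 72.
Circular molecule, 2 cuts → 2 fragments:
  50–72 → 23 bp
  73–211 then 1–49 → 139 + 49 = 188 bp
Sorted largest to smallest: 188, 23 bp.

188, 23 bp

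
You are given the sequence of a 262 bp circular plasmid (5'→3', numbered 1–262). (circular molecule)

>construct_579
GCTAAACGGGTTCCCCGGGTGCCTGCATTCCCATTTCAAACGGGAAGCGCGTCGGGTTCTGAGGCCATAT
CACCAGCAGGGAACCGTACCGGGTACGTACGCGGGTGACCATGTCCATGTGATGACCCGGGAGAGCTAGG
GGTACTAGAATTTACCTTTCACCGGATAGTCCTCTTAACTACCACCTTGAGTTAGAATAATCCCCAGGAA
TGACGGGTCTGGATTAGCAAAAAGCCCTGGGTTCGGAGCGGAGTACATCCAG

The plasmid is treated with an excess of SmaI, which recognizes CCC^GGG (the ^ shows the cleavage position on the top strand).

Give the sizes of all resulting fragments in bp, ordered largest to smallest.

150, 112 bp

SmaI sites (CCCGGG) start at positions 14, 126.
SmaI cuts after base 3 of each site, so after positions 16, 128.
Circular molecule, 2 cuts → 2 fragments:
  17–128 → 112 bp
  129–262 then 1–16 → 134 + 16 = 150 bp
Sorted largest to smallest: 150, 112 bp.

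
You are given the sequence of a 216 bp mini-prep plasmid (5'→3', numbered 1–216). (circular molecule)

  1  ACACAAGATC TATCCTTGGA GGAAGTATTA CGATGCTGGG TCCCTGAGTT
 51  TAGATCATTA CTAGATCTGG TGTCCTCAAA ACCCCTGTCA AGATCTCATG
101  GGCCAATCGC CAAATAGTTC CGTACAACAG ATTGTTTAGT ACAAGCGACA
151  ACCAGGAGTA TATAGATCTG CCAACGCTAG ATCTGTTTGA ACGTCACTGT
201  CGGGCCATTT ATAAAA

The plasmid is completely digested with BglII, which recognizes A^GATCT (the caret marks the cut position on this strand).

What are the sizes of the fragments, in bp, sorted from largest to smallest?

BglII sites (AGATCT) start at positions 6, 63, 91, 164, 179.
BglII cuts after the first base of each site, so after positions 6, 63, 91, 164, 179.
Circular molecule, 5 cuts → 5 fragments:
  7–63 → 57 bp
  64–91 → 28 bp
  92–164 → 73 bp
  165–179 → 15 bp
  180–216 then 1–6 → 37 + 6 = 43 bp
Sorted largest to smallest: 73, 57, 43, 28, 15 bp.

73, 57, 43, 28, 15 bp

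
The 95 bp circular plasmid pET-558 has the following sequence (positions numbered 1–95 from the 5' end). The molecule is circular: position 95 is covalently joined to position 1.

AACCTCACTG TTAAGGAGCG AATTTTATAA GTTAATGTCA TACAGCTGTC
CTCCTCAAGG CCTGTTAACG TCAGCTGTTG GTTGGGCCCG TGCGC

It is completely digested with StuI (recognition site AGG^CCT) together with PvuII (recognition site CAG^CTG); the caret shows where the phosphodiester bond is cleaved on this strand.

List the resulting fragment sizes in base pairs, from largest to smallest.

66, 15, 14 bp

The StuI site (AGGCCT) starts at position 58.
StuI cuts after base 3 of each site, so after position 60.
PvuII sites (CAGCTG) start at positions 43, 72.
PvuII cuts after base 3 of each site, so after positions 45, 74.
Combined cut positions: 45, 60, 74.
Circular molecule, 3 cuts → 3 fragments:
  46–60 → 15 bp
  61–74 → 14 bp
  75–95 then 1–45 → 21 + 45 = 66 bp
Sorted largest to smallest: 66, 15, 14 bp.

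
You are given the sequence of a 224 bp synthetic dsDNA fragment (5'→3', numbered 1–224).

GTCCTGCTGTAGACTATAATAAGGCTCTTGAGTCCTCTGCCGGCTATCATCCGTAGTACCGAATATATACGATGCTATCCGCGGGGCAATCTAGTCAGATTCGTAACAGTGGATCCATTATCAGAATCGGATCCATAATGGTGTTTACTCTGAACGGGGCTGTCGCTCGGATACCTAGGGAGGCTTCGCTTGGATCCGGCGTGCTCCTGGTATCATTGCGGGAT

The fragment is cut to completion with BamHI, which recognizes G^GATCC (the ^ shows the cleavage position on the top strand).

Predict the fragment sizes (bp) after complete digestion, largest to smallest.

111, 63, 32, 18 bp

BamHI sites (GGATCC) start at positions 111, 129, 192.
BamHI cuts after the first base of each site, so after positions 111, 129, 192.
Linear molecule, 3 cuts → 4 fragments:
  1–111 → 111 bp
  112–129 → 18 bp
  130–192 → 63 bp
  193–224 → 32 bp
Sorted largest to smallest: 111, 63, 32, 18 bp.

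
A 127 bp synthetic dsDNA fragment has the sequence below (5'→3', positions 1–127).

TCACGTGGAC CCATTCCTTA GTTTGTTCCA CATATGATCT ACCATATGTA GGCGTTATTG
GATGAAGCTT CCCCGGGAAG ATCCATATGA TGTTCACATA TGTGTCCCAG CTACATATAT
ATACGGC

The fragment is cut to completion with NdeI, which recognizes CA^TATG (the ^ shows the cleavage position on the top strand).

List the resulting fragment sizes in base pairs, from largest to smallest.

NdeI sites (CATATG) start at positions 31, 43, 84, 97.
NdeI cuts after base 2 of each site, so after positions 32, 44, 85, 98.
Linear molecule, 4 cuts → 5 fragments:
  1–32 → 32 bp
  33–44 → 12 bp
  45–85 → 41 bp
  86–98 → 13 bp
  99–127 → 29 bp
Sorted largest to smallest: 41, 32, 29, 13, 12 bp.

41, 32, 29, 13, 12 bp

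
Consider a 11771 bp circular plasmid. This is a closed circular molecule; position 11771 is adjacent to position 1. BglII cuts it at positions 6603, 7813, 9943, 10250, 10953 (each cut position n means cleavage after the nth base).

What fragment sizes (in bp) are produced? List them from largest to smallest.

7421, 2130, 1210, 703, 307 bp

Circular molecule, 5 cuts → 5 fragments:
  7813 − 6603 = 1210 bp
  9943 − 7813 = 2130 bp
  10250 − 9943 = 307 bp
  10953 − 10250 = 703 bp
  wrap: 11771 − 10953 + 6603 = 7421 bp
Sorted largest to smallest: 7421, 2130, 1210, 703, 307 bp.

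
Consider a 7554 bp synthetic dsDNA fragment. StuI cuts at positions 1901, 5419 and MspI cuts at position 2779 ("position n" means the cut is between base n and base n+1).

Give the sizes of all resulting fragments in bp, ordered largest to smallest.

2640, 2135, 1901, 878 bp

Combined cut positions (sorted): 1901, 2779, 5419.
Linear molecule, 3 cuts → 4 fragments:
  1901 − 0 = 1901 bp
  2779 − 1901 = 878 bp
  5419 − 2779 = 2640 bp
  7554 − 5419 = 2135 bp
Sorted largest to smallest: 2640, 2135, 1901, 878 bp.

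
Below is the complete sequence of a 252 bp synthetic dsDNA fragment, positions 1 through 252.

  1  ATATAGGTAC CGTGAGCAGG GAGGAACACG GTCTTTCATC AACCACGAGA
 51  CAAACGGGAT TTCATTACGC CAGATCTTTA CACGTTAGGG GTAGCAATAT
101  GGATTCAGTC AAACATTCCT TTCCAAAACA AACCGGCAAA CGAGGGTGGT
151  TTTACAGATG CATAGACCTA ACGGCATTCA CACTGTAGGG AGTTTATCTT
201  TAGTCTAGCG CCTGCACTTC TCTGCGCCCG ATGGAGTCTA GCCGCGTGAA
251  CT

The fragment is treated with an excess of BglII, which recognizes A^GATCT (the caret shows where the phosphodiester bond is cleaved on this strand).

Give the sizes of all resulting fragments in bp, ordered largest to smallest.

180, 72 bp

The BglII site (AGATCT) starts at position 72.
BglII cuts after the first base of each site, so after position 72.
Linear molecule, 1 cut → 2 fragments:
  1–72 → 72 bp
  73–252 → 180 bp
Sorted largest to smallest: 180, 72 bp.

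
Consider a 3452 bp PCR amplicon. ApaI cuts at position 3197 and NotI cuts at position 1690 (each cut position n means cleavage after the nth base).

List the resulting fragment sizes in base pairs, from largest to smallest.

1690, 1507, 255 bp

Combined cut positions (sorted): 1690, 3197.
Linear molecule, 2 cuts → 3 fragments:
  1690 − 0 = 1690 bp
  3197 − 1690 = 1507 bp
  3452 − 3197 = 255 bp
Sorted largest to smallest: 1690, 1507, 255 bp.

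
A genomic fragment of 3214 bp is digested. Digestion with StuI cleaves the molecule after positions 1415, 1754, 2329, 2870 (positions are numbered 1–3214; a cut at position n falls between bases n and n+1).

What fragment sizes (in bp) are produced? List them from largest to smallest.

Linear molecule, 4 cuts → 5 fragments:
  1415 − 0 = 1415 bp
  1754 − 1415 = 339 bp
  2329 − 1754 = 575 bp
  2870 − 2329 = 541 bp
  3214 − 2870 = 344 bp
Sorted largest to smallest: 1415, 575, 541, 344, 339 bp.

1415, 575, 541, 344, 339 bp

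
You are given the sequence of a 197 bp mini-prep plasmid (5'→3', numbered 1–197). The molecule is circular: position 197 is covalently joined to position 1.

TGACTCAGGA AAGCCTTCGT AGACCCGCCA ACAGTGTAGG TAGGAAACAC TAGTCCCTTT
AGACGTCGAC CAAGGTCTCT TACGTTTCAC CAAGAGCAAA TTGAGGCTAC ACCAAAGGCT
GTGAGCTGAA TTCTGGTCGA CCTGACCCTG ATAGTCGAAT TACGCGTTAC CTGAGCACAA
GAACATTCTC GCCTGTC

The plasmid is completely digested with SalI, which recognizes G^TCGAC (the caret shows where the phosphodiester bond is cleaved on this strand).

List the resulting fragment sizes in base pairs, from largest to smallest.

SalI sites (GTCGAC) start at positions 65, 136.
SalI cuts after the first base of each site, so after positions 65, 136.
Circular molecule, 2 cuts → 2 fragments:
  66–136 → 71 bp
  137–197 then 1–65 → 61 + 65 = 126 bp
Sorted largest to smallest: 126, 71 bp.

126, 71 bp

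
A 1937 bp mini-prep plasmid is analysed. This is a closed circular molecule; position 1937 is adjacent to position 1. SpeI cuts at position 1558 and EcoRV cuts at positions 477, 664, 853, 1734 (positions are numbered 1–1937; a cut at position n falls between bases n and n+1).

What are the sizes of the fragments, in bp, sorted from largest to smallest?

Combined cut positions (sorted): 477, 664, 853, 1558, 1734.
Circular molecule, 5 cuts → 5 fragments:
  664 − 477 = 187 bp
  853 − 664 = 189 bp
  1558 − 853 = 705 bp
  1734 − 1558 = 176 bp
  wrap: 1937 − 1734 + 477 = 680 bp
Sorted largest to smallest: 705, 680, 189, 187, 176 bp.

705, 680, 189, 187, 176 bp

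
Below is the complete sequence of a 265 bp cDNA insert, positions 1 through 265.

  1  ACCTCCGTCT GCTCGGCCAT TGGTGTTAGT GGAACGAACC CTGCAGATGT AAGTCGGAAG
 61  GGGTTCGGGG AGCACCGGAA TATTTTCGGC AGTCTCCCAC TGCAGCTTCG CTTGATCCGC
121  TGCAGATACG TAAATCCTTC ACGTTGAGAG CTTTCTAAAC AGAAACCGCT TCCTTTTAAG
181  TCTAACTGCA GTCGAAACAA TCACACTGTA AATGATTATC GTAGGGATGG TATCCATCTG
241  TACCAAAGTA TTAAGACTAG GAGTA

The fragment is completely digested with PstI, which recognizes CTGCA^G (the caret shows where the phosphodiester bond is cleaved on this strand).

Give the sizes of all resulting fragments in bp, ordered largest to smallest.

PstI sites (CTGCAG) start at positions 41, 100, 120, 186.
PstI cuts after base 5 of each site (before the last base), so after positions 45, 104, 124, 190.
Linear molecule, 4 cuts → 5 fragments:
  1–45 → 45 bp
  46–104 → 59 bp
  105–124 → 20 bp
  125–190 → 66 bp
  191–265 → 75 bp
Sorted largest to smallest: 75, 66, 59, 45, 20 bp.

75, 66, 59, 45, 20 bp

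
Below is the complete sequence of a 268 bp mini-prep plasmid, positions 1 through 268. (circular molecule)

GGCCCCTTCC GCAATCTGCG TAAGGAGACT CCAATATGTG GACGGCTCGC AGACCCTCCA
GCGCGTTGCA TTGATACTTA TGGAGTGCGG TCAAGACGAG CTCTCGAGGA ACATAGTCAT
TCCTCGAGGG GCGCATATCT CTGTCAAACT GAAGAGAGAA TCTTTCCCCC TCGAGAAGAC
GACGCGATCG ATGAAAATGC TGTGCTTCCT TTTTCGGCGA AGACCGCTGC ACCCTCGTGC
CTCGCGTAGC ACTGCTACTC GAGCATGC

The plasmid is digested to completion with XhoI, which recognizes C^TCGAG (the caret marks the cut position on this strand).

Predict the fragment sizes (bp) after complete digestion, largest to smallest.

113, 88, 47, 20 bp

XhoI sites (CTCGAG) start at positions 103, 123, 170, 258.
XhoI cuts after the first base of each site, so after positions 103, 123, 170, 258.
Circular molecule, 4 cuts → 4 fragments:
  104–123 → 20 bp
  124–170 → 47 bp
  171–258 → 88 bp
  259–268 then 1–103 → 10 + 103 = 113 bp
Sorted largest to smallest: 113, 88, 47, 20 bp.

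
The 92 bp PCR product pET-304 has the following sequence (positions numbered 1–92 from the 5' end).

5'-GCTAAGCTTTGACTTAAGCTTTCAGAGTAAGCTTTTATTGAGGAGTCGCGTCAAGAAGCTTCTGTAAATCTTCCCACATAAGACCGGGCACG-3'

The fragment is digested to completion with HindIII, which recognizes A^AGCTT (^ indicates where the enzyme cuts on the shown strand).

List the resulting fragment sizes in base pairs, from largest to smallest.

HindIII sites (AAGCTT) start at positions 4, 16, 29, 56.
HindIII cuts after the first base of each site, so after positions 4, 16, 29, 56.
Linear molecule, 4 cuts → 5 fragments:
  1–4 → 4 bp
  5–16 → 12 bp
  17–29 → 13 bp
  30–56 → 27 bp
  57–92 → 36 bp
Sorted largest to smallest: 36, 27, 13, 12, 4 bp.

36, 27, 13, 12, 4 bp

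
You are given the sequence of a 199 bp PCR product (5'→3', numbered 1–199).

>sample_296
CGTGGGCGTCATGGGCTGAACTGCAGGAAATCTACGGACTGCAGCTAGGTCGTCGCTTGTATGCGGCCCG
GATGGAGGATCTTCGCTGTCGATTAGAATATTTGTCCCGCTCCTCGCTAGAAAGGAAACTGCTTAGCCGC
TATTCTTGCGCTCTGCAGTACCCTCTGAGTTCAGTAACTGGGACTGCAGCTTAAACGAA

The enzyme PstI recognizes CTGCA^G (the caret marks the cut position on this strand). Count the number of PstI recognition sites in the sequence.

4

CTGCAG occurs starting at positions 21, 39, 153, 184.
PstI cuts at 4 sites.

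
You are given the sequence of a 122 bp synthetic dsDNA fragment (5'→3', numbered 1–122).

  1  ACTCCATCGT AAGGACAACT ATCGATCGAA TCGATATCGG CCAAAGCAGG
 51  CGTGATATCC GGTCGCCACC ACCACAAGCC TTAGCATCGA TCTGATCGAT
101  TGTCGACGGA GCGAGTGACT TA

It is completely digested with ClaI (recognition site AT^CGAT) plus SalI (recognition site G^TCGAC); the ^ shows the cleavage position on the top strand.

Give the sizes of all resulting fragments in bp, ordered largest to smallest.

56, 22, 20, 9, 9, 6 bp

ClaI sites (ATCGAT) start at positions 21, 30, 86, 95.
ClaI cuts after base 2 of each site, so after positions 22, 31, 87, 96.
The SalI site (GTCGAC) starts at position 102.
SalI cuts after the first base of each site, so after position 102.
Combined cut positions: 22, 31, 87, 96, 102.
Linear molecule, 5 cuts → 6 fragments:
  1–22 → 22 bp
  23–31 → 9 bp
  32–87 → 56 bp
  88–96 → 9 bp
  97–102 → 6 bp
  103–122 → 20 bp
Sorted largest to smallest: 56, 22, 20, 9, 9, 6 bp.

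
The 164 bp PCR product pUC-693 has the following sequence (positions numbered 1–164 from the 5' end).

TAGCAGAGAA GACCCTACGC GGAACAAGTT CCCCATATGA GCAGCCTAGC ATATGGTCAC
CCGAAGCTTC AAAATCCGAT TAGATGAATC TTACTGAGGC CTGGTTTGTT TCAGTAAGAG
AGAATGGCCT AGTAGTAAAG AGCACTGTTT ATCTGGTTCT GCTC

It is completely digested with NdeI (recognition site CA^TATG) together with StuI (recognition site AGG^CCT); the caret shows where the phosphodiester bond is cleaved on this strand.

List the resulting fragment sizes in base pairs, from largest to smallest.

NdeI sites (CATATG) start at positions 34, 50.
NdeI cuts after base 2 of each site, so after positions 35, 51.
The StuI site (AGGCCT) starts at position 97.
StuI cuts after base 3 of each site, so after position 99.
Combined cut positions: 35, 51, 99.
Linear molecule, 3 cuts → 4 fragments:
  1–35 → 35 bp
  36–51 → 16 bp
  52–99 → 48 bp
  100–164 → 65 bp
Sorted largest to smallest: 65, 48, 35, 16 bp.

65, 48, 35, 16 bp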